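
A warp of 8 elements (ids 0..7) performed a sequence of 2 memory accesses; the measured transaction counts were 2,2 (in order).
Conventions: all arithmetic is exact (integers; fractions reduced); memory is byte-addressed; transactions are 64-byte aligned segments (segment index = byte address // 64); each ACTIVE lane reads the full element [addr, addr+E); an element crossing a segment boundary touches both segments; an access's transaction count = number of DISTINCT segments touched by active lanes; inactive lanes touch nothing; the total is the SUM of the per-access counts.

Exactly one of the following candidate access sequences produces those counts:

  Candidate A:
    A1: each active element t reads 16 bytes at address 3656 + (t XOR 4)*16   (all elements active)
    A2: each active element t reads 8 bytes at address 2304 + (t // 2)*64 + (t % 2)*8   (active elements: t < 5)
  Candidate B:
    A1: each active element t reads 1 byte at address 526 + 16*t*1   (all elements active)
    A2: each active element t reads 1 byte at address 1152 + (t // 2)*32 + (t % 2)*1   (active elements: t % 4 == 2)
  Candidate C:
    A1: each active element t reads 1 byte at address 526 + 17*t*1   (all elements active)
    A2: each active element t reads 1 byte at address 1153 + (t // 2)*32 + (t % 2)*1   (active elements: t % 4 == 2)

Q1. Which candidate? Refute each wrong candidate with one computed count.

A: A1 gives 3 transactions, not 2
C: A1 gives 3 transactions, not 2
B: all counts match (2,2)

Answer: B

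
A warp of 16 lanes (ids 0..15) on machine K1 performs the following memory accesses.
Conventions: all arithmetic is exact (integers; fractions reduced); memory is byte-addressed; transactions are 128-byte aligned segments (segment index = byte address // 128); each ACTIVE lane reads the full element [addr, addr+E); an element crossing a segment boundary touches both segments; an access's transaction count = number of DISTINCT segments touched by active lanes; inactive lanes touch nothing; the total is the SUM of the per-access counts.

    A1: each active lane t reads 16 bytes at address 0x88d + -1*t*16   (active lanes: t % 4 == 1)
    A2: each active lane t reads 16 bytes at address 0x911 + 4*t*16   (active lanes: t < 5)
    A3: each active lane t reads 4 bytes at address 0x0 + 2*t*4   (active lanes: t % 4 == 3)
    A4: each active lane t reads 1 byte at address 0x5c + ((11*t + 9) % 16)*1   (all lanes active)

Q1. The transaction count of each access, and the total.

A1: 3 transactions
A2: 3 transactions
A3: 1 transaction
A4: 1 transaction

Answer: 3,3,1,1; total 8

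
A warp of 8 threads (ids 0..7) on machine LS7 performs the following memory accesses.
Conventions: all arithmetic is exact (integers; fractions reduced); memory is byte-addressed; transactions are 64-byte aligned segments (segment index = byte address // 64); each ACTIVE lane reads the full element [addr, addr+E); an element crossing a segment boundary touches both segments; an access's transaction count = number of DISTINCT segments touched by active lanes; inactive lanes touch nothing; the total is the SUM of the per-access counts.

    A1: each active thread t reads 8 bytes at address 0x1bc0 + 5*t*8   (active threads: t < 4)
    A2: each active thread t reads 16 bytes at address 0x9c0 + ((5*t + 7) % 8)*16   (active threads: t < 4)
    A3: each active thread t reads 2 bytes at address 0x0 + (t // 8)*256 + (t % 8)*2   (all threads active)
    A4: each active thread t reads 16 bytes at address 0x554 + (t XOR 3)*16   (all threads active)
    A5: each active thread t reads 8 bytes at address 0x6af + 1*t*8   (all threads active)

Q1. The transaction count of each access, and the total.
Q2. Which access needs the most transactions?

A1: 2 transactions
A2: 2 transactions
A3: 1 transaction
A4: 3 transactions
A5: 2 transactions

Answer: 2,2,1,3,2; total 10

Answer: A4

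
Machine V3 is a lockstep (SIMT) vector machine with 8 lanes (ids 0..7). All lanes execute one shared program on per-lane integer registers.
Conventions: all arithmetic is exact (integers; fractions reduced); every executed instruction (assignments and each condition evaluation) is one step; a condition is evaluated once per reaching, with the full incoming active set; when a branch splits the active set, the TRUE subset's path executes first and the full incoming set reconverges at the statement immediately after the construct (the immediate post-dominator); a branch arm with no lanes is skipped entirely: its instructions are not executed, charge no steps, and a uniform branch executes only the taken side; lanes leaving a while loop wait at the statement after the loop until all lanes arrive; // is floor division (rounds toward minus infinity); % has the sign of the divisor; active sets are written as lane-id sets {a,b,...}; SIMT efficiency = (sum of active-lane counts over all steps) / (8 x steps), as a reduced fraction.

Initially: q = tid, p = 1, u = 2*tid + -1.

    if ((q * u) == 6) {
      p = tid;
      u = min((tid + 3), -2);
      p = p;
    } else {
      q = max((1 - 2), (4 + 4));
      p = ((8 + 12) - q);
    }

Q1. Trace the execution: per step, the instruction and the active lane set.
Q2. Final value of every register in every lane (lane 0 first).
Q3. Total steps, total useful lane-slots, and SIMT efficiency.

step 0: eval ((q * u) == 6)          {0,1,2,3,4,5,6,7}
step 1: p <- tid                     {2}
step 2: u <- min((tid + 3), -2)      {2}
step 3: p <- p                       {2}
step 4: q <- max((1 - 2), (4 + 4))   {0,1,3,4,5,6,7}
step 5: p <- ((8 + 12) - q)          {0,1,3,4,5,6,7}

Answer: 6 steps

q: 8,8,2,8,8,8,8,8
p: 12,12,2,12,12,12,12,12
u: -1,1,-2,5,7,9,11,13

steps = 6; useful = 25; efficiency = 25/48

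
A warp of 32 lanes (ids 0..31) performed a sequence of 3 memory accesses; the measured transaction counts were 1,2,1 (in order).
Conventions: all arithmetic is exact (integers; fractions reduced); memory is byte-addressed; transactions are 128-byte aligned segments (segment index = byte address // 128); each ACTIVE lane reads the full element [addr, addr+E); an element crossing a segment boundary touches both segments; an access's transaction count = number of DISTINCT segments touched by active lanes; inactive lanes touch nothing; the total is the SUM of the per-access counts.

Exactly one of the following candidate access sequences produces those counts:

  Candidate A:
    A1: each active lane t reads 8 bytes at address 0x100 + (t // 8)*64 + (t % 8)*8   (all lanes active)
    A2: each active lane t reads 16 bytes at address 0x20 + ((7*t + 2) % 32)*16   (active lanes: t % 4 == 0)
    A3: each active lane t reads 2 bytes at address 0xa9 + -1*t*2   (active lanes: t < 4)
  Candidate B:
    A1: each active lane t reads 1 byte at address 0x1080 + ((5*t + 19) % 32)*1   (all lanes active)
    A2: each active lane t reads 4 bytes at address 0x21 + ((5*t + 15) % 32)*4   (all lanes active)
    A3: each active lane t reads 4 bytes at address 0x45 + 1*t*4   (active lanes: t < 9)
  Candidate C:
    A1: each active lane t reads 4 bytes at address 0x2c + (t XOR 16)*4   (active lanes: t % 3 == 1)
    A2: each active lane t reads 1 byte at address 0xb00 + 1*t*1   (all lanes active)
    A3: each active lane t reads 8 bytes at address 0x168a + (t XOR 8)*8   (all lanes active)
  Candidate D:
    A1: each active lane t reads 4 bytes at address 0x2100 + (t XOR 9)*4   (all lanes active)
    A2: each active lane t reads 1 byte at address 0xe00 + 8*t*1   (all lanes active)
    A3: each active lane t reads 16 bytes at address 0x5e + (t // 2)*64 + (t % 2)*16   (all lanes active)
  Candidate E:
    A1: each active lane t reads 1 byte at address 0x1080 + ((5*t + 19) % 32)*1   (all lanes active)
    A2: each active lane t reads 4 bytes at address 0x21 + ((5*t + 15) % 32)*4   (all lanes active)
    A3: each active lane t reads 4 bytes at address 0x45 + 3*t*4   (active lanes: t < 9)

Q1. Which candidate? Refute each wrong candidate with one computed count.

A: A1 gives 2 transactions, not 1
C: A1 gives 2 transactions, not 1
D: A3 gives 9 transactions, not 1
E: A3 gives 2 transactions, not 1
B: all counts match (1,2,1)

Answer: B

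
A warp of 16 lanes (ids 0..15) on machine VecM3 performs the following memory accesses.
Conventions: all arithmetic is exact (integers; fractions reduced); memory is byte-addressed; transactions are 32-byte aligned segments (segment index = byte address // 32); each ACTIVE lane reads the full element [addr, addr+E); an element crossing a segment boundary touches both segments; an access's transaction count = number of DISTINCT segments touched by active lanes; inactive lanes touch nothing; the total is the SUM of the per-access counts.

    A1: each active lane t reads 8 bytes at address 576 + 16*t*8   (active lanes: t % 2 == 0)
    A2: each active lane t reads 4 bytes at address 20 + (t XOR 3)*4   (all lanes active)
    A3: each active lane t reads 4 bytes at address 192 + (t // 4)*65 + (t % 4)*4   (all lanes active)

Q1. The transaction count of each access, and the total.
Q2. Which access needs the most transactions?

A1: 8 transactions
A2: 3 transactions
A3: 4 transactions

Answer: 8,3,4; total 15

Answer: A1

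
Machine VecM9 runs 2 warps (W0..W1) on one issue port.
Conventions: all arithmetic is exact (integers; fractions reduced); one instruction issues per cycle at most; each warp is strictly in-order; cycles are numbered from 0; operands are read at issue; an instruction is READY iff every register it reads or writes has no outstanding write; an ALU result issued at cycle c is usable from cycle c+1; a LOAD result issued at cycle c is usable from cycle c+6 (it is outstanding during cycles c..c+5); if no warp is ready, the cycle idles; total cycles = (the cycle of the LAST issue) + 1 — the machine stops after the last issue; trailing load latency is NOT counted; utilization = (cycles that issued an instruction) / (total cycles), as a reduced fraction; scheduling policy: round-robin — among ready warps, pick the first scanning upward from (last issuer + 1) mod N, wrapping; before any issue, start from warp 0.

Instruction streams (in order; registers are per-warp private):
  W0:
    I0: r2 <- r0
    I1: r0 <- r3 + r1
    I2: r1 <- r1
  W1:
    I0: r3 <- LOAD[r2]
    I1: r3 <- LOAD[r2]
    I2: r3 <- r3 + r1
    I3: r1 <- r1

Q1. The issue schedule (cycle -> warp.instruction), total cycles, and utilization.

cycle 0: W0.I0
cycle 1: W1.I0
cycle 2: W0.I1
cycle 3: W0.I2
cycle 4: idle
cycle 5: idle
cycle 6: idle
cycle 7: W1.I1
cycle 8: idle
cycle 9: idle
cycle 10: idle
cycle 11: idle
cycle 12: idle
cycle 13: W1.I2
cycle 14: W1.I3

Answer: 15 cycles, utilization 7/15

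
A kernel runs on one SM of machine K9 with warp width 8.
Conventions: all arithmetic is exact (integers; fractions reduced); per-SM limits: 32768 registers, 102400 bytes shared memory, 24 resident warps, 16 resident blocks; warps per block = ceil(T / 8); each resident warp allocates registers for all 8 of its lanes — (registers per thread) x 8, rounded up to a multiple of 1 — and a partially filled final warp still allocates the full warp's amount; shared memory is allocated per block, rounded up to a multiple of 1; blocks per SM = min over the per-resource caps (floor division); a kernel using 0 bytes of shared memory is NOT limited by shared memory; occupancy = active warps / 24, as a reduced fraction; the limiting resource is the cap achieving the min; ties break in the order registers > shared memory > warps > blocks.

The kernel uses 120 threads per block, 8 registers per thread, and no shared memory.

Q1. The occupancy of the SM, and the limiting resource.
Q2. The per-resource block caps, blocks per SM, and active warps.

Answer: occupancy 5/8, limited by warps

registers: 34 blocks
shared memory: no limit (kernel uses none)
warps: 1 block
blocks: 16 blocks

Answer: 1 block, 15 active warps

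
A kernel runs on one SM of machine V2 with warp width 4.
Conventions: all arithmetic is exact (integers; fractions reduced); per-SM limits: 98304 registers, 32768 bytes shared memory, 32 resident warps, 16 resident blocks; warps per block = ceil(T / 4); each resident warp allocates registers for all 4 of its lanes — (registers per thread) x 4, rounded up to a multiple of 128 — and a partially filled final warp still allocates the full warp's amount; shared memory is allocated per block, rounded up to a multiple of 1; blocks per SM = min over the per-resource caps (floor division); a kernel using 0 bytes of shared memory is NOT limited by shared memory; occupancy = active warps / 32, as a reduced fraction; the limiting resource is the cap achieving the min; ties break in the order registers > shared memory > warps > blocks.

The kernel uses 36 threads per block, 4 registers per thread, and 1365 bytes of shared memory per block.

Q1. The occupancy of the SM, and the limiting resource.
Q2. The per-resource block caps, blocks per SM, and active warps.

Answer: occupancy 27/32, limited by warps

registers: 85 blocks
shared memory: 24 blocks
warps: 3 blocks
blocks: 16 blocks

Answer: 3 blocks, 27 active warps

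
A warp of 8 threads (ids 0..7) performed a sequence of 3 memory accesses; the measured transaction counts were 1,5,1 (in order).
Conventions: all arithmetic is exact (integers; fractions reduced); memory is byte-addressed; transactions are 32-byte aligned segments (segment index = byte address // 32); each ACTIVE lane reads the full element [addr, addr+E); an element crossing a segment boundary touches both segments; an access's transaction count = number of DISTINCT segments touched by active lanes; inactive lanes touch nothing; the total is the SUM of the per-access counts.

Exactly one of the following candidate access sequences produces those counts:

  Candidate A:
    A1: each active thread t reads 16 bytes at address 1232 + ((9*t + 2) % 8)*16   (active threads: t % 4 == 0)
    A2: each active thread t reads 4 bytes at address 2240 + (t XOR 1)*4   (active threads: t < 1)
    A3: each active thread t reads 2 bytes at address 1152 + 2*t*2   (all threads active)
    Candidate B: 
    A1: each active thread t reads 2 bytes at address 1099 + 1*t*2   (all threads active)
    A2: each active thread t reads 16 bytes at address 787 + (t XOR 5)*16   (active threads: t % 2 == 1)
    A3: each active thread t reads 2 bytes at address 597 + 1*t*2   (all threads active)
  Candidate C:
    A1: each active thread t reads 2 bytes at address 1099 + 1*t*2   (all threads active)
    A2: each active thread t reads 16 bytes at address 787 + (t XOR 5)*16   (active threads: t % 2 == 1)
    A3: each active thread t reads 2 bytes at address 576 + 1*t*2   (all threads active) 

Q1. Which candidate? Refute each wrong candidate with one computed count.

A: A1 gives 2 transactions, not 1
B: A3 gives 2 transactions, not 1
C: all counts match (1,5,1)

Answer: C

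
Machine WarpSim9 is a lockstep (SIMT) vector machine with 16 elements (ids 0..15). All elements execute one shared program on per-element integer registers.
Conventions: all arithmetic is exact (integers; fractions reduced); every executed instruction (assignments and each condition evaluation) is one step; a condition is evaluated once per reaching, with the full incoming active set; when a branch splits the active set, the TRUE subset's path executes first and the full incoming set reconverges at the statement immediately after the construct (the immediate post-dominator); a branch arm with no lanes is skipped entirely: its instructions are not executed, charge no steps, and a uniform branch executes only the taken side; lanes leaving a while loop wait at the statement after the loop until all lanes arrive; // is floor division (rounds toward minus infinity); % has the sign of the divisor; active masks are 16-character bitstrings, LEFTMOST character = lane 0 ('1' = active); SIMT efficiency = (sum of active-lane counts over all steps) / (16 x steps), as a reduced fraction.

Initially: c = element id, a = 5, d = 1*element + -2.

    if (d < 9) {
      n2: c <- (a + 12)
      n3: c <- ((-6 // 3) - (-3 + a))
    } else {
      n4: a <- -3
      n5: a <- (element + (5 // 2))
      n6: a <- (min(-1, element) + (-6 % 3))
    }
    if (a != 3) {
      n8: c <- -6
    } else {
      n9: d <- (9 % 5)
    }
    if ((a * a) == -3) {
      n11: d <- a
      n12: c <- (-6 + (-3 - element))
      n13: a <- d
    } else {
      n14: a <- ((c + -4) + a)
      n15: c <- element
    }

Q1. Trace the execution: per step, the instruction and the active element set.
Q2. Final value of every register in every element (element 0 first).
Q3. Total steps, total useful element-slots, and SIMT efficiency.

step 0: eval (d < 9)                 1111111111111111
step 1: c <- (a + 12)                1111111111100000
step 2: c <- ((-6 // 3) - (-3 + a))  1111111111100000
step 3: a <- -3                      0000000000011111
step 4: a <- (element + (5 // 2))    0000000000011111
step 5: a <- (min(-1, element) + (-6 % 3)) 0000000000011111
step 6: eval (a != 3)                1111111111111111
step 7: c <- -6                      1111111111111111
step 8: eval ((a * a) == -3)         1111111111111111
step 9: a <- ((c + -4) + a)          1111111111111111
step 10: c <- element                 1111111111111111

Answer: 11 steps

c: 0,1,2,3,4,5,6,7,8,9,10,11,12,13,14,15
a: -5,-5,-5,-5,-5,-5,-5,-5,-5,-5,-5,-11,-11,-11,-11,-11
d: -2,-1,0,1,2,3,4,5,6,7,8,9,10,11,12,13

steps = 11; useful = 133; efficiency = 133/176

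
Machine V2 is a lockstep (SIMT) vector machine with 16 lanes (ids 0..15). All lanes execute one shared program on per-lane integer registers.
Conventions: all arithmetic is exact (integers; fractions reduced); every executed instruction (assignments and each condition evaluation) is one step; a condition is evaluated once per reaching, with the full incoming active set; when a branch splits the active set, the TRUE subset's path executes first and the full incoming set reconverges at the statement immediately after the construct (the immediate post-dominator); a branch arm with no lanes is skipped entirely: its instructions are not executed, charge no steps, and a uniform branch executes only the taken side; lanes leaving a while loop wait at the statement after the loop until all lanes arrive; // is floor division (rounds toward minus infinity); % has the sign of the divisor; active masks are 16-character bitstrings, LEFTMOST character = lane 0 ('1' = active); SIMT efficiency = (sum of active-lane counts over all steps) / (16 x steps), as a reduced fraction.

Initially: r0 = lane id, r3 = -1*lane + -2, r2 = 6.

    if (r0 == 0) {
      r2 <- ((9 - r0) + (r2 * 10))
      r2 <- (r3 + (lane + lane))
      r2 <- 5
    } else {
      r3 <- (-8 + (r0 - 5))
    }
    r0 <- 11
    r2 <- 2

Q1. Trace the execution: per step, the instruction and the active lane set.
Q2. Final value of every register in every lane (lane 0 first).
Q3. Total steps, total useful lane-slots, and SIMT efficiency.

step 0: eval (r0 == 0)               1111111111111111
step 1: r2 <- ((9 - r0) + (r2 * 10)) 1000000000000000
step 2: r2 <- (r3 + (lane + lane))   1000000000000000
step 3: r2 <- 5                      1000000000000000
step 4: r3 <- (-8 + (r0 - 5))        0111111111111111
step 5: r0 <- 11                     1111111111111111
step 6: r2 <- 2                      1111111111111111

Answer: 7 steps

r0: 11,11,11,11,11,11,11,11,11,11,11,11,11,11,11,11
r3: -2,-12,-11,-10,-9,-8,-7,-6,-5,-4,-3,-2,-1,0,1,2
r2: 2,2,2,2,2,2,2,2,2,2,2,2,2,2,2,2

steps = 7; useful = 66; efficiency = 66/112 = 33/56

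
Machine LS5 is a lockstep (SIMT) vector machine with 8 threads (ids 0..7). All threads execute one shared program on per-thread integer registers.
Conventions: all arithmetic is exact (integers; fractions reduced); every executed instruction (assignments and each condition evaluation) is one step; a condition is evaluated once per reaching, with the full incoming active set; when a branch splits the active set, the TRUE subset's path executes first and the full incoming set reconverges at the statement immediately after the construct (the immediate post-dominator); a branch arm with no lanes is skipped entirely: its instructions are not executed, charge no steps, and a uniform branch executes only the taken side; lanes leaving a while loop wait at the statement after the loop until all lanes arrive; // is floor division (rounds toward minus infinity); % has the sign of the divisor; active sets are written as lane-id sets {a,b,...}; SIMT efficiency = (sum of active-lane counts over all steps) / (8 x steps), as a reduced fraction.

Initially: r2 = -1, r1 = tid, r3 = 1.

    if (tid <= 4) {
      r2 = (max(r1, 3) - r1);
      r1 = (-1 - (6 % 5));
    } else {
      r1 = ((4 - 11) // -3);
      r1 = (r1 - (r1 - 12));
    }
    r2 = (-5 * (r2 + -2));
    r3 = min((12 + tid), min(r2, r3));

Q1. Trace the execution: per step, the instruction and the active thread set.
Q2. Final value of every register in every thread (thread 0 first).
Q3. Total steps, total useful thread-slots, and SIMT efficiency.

step 0: eval (tid <= 4)              {0,1,2,3,4,5,6,7}
step 1: r2 <- (max(r1, 3) - r1)      {0,1,2,3,4}
step 2: r1 <- (-1 - (6 % 5))         {0,1,2,3,4}
step 3: r1 <- ((4 - 11) // -3)       {5,6,7}
step 4: r1 <- (r1 - (r1 - 12))       {5,6,7}
step 5: r2 <- (-5 * (r2 + -2))       {0,1,2,3,4,5,6,7}
step 6: r3 <- min((12 + tid), min(r2, r3)) {0,1,2,3,4,5,6,7}

Answer: 7 steps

r2: -5,0,5,10,10,15,15,15
r1: -2,-2,-2,-2,-2,12,12,12
r3: -5,0,1,1,1,1,1,1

steps = 7; useful = 40; efficiency = 40/56 = 5/7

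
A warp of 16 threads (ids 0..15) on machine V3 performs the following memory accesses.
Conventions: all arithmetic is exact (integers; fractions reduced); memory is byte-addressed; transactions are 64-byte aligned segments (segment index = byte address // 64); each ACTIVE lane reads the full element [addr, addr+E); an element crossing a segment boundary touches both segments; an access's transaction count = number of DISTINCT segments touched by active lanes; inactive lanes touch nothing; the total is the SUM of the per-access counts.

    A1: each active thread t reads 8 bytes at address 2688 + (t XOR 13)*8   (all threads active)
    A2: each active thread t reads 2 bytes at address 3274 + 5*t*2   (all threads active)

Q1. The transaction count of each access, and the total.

A1: 2 transactions
A2: 3 transactions

Answer: 2,3; total 5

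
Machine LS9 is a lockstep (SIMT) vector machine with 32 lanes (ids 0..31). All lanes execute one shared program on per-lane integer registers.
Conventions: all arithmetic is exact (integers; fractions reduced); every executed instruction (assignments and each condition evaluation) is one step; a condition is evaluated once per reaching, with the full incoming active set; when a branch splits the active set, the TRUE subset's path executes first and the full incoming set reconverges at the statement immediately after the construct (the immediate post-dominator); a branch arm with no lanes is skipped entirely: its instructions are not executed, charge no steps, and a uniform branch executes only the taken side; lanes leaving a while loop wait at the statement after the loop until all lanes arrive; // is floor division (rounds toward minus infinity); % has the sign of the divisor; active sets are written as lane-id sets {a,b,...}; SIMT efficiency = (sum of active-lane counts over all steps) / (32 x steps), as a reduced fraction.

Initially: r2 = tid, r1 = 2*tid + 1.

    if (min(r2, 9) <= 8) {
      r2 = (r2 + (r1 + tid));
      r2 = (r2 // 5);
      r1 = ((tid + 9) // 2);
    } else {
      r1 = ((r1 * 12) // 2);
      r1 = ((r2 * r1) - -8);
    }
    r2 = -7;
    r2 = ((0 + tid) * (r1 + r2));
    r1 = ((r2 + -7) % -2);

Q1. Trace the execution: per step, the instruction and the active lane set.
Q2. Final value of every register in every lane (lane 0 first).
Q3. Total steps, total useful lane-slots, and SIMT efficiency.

step 0: eval (min(r2, 9) <= 8)       {0,1,2,3,4,5,6,7,8,9,10,11,12,13,14,15,16,17,18,19,20,21,22,23,24,25,26,27,28,29,30,31}
step 1: r2 <- (r2 + (r1 + tid))      {0,1,2,3,4,5,6,7,8}
step 2: r2 <- (r2 // 5)              {0,1,2,3,4,5,6,7,8}
step 3: r1 <- ((tid + 9) // 2)       {0,1,2,3,4,5,6,7,8}
step 4: r1 <- ((r1 * 12) // 2)       {9,10,11,12,13,14,15,16,17,18,19,20,21,22,23,24,25,26,27,28,29,30,31}
step 5: r1 <- ((r2 * r1) - -8)       {9,10,11,12,13,14,15,16,17,18,19,20,21,22,23,24,25,26,27,28,29,30,31}
step 6: r2 <- -7                     {0,1,2,3,4,5,6,7,8,9,10,11,12,13,14,15,16,17,18,19,20,21,22,23,24,25,26,27,28,29,30,31}
step 7: r2 <- ((0 + tid) * (r1 + r2)) {0,1,2,3,4,5,6,7,8,9,10,11,12,13,14,15,16,17,18,19,20,21,22,23,24,25,26,27,28,29,30,31}
step 8: r1 <- ((r2 + -7) % -2)       {0,1,2,3,4,5,6,7,8,9,10,11,12,13,14,15,16,17,18,19,20,21,22,23,24,25,26,27,28,29,30,31}

Answer: 9 steps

r2: 0,-2,-4,-3,-4,0,0,7,8,9243,12610,16709,21612,27391,34118,41865,50704,60707,71946,84493,98420,113799,130702,149201,169368,191275,214994,240597,268156,297743,329430,363289
r1: -1,-1,-1,0,-1,-1,-1,0,-1,0,-1,0,-1,0,-1,0,-1,0,-1,0,-1,0,-1,0,-1,0,-1,0,-1,0,-1,0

steps = 9; useful = 201; efficiency = 201/288 = 67/96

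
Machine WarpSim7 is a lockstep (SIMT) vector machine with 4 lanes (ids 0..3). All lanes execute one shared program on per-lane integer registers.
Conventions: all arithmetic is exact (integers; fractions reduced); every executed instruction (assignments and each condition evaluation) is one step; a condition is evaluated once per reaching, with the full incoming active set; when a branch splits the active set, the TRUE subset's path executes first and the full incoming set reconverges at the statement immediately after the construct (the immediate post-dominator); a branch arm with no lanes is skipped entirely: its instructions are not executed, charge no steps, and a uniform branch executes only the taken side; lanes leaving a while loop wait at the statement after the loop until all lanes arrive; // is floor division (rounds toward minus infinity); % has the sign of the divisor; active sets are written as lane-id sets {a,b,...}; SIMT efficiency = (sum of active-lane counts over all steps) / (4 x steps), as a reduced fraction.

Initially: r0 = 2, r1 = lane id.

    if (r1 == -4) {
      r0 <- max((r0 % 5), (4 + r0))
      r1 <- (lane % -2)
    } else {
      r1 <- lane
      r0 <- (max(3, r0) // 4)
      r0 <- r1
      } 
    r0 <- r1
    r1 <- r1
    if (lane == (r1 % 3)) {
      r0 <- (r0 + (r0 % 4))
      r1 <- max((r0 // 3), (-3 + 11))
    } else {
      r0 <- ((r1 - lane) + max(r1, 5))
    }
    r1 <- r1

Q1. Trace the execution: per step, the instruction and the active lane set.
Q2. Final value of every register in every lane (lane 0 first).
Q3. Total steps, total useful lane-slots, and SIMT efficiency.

step 0: eval (r1 == -4)              {0,1,2,3}
step 1: r1 <- lane                   {0,1,2,3}
step 2: r0 <- (max(3, r0) // 4)      {0,1,2,3}
step 3: r0 <- r1                     {0,1,2,3}
step 4: r0 <- r1                     {0,1,2,3}
step 5: r1 <- r1                     {0,1,2,3}
step 6: eval (lane == (r1 % 3))      {0,1,2,3}
step 7: r0 <- (r0 + (r0 % 4))        {0,1,2}
step 8: r1 <- max((r0 // 3), (-3 + 11)) {0,1,2}
step 9: r0 <- ((r1 - lane) + max(r1, 5)) {3}
step 10: r1 <- r1                     {0,1,2,3}

Answer: 11 steps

r0: 0,2,4,5
r1: 8,8,8,3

steps = 11; useful = 39; efficiency = 39/44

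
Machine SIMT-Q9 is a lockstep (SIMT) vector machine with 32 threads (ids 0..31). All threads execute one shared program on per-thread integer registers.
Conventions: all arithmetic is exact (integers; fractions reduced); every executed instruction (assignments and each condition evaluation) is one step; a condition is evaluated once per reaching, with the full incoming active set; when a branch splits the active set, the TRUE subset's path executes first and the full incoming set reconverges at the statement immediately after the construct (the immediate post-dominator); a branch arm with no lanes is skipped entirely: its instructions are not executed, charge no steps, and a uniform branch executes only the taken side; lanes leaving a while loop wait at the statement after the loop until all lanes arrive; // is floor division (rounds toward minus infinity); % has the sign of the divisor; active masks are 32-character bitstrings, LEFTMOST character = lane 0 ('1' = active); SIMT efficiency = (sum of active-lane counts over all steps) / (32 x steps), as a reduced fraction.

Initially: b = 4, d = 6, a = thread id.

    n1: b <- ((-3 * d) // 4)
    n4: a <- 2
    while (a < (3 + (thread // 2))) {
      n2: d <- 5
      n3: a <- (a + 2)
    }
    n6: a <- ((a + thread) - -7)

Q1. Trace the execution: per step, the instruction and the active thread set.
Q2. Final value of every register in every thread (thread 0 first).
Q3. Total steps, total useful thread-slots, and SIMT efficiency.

step 0: b <- ((-3 * d) // 4)         11111111111111111111111111111111
step 1: a <- 2                       11111111111111111111111111111111
step 2: eval (a < (3 + (thread // 2))) 11111111111111111111111111111111
step 3: d <- 5                       11111111111111111111111111111111
step 4: a <- (a + 2)                 11111111111111111111111111111111
step 5: eval (a < (3 + (thread // 2))) 11111111111111111111111111111111
step 6: d <- 5                       00001111111111111111111111111111
step 7: a <- (a + 2)                 00001111111111111111111111111111
step 8: eval (a < (3 + (thread // 2))) 00001111111111111111111111111111
step 9: d <- 5                       00000000111111111111111111111111
step 10: a <- (a + 2)                 00000000111111111111111111111111
step 11: eval (a < (3 + (thread // 2))) 00000000111111111111111111111111
step 12: d <- 5                       00000000000011111111111111111111
step 13: a <- (a + 2)                 00000000000011111111111111111111
step 14: eval (a < (3 + (thread // 2))) 00000000000011111111111111111111
step 15: d <- 5                       00000000000000001111111111111111
step 16: a <- (a + 2)                 00000000000000001111111111111111
step 17: eval (a < (3 + (thread // 2))) 00000000000000001111111111111111
step 18: d <- 5                       00000000000000000000111111111111
step 19: a <- (a + 2)                 00000000000000000000111111111111
step 20: eval (a < (3 + (thread // 2))) 00000000000000000000111111111111
step 21: d <- 5                       00000000000000000000000011111111
step 22: a <- (a + 2)                 00000000000000000000000011111111
step 23: eval (a < (3 + (thread // 2))) 00000000000000000000000011111111
step 24: d <- 5                       00000000000000000000000000001111
step 25: a <- (a + 2)                 00000000000000000000000000001111
step 26: eval (a < (3 + (thread // 2))) 00000000000000000000000000001111
step 27: a <- ((a + thread) - -7)     11111111111111111111111111111111

Answer: 28 steps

b: -5,-5,-5,-5,-5,-5,-5,-5,-5,-5,-5,-5,-5,-5,-5,-5,-5,-5,-5,-5,-5,-5,-5,-5,-5,-5,-5,-5,-5,-5,-5,-5
d: 5,5,5,5,5,5,5,5,5,5,5,5,5,5,5,5,5,5,5,5,5,5,5,5,5,5,5,5,5,5,5,5
a: 11,12,13,14,17,18,19,20,23,24,25,26,29,30,31,32,35,36,37,38,41,42,43,44,47,48,49,50,53,54,55,56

steps = 28; useful = 560; efficiency = 560/896 = 5/8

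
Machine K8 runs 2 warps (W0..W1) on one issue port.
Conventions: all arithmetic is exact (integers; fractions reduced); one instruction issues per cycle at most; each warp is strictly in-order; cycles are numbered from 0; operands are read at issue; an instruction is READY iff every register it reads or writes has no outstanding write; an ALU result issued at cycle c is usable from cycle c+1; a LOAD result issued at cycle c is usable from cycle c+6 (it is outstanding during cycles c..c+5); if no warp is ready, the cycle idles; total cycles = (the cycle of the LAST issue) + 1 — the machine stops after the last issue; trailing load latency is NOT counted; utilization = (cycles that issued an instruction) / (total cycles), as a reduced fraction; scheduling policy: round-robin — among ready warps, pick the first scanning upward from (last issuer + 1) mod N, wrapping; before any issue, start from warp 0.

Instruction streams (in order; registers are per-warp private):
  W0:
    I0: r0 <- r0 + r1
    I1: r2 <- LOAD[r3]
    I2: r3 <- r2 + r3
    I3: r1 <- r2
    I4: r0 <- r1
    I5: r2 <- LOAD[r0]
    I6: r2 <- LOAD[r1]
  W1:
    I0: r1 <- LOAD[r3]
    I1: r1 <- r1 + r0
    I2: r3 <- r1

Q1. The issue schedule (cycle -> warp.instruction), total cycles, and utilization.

cycle 0: W0.I0
cycle 1: W1.I0
cycle 2: W0.I1
cycle 3: idle
cycle 4: idle
cycle 5: idle
cycle 6: idle
cycle 7: W1.I1
cycle 8: W0.I2
cycle 9: W1.I2
cycle 10: W0.I3
cycle 11: W0.I4
cycle 12: W0.I5
cycle 13: idle
cycle 14: idle
cycle 15: idle
cycle 16: idle
cycle 17: idle
cycle 18: W0.I6

Answer: 19 cycles, utilization 10/19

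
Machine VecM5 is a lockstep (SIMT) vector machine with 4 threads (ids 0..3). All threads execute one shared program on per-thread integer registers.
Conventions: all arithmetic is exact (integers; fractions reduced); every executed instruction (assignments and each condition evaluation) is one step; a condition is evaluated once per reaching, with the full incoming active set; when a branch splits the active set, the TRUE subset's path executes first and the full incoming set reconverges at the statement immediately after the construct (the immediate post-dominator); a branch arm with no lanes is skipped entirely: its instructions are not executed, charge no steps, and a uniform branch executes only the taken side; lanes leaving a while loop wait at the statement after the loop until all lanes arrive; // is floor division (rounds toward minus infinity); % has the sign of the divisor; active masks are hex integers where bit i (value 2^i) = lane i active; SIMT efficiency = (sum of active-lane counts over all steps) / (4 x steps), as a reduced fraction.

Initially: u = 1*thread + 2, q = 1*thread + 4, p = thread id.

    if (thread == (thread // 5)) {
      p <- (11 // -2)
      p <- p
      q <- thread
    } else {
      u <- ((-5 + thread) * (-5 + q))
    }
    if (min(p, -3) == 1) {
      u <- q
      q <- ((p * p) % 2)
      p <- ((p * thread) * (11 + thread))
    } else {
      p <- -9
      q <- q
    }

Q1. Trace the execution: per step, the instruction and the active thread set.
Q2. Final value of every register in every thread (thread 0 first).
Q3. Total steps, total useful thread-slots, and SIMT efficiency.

step 0: eval (thread == (thread // 5)) 0xf
step 1: p <- (11 // -2)              0x1
step 2: p <- p                       0x1
step 3: q <- thread                  0x1
step 4: u <- ((-5 + thread) * (-5 + q)) 0xe
step 5: eval (min(p, -3) == 1)       0xf
step 6: p <- -9                      0xf
step 7: q <- q                       0xf

Answer: 8 steps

u: 2,0,-3,-4
q: 0,5,6,7
p: -9,-9,-9,-9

steps = 8; useful = 22; efficiency = 22/32 = 11/16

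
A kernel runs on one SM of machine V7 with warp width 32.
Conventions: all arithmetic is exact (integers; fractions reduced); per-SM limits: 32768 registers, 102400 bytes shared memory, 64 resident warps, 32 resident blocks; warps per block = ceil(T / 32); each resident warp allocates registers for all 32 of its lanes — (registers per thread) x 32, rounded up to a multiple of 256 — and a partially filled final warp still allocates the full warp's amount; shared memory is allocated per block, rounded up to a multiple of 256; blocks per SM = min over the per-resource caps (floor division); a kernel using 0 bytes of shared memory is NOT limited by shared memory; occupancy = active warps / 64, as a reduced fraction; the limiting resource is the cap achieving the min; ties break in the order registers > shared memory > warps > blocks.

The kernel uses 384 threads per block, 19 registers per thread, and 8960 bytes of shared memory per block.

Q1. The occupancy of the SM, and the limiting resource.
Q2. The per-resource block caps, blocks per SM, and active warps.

Answer: occupancy 9/16, limited by registers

registers: 3 blocks
shared memory: 11 blocks
warps: 5 blocks
blocks: 32 blocks

Answer: 3 blocks, 36 active warps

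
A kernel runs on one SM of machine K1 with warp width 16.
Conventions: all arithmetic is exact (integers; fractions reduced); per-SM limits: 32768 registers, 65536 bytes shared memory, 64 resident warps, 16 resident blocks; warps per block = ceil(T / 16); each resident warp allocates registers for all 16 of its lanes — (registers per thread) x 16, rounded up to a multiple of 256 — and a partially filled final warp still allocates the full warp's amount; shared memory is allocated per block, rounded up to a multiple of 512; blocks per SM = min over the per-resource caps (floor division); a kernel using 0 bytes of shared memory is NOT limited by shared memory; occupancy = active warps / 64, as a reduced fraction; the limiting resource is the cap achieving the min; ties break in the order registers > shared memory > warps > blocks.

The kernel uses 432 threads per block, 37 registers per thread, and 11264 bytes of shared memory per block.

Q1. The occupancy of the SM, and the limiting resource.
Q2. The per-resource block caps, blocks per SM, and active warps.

Answer: occupancy 27/64, limited by registers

registers: 1 block
shared memory: 5 blocks
warps: 2 blocks
blocks: 16 blocks

Answer: 1 block, 27 active warps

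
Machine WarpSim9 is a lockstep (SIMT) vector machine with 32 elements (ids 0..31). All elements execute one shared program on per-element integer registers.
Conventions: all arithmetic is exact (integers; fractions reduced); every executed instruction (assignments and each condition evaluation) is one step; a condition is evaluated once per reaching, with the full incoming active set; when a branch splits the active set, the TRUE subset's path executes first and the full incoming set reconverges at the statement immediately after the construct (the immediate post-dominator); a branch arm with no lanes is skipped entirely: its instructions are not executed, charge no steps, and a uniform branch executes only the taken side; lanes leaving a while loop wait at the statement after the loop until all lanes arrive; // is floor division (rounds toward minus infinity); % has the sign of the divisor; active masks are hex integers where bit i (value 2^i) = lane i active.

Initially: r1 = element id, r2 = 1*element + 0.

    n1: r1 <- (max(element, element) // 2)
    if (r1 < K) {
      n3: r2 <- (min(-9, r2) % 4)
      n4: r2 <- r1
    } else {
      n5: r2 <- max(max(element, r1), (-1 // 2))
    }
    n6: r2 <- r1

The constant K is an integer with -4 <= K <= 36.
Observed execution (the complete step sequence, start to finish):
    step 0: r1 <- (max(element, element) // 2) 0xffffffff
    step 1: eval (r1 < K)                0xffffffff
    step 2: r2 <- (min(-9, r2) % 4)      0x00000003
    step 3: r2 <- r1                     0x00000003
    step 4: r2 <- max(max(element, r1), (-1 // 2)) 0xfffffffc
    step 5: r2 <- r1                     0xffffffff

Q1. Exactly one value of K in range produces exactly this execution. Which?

Answer: K = 1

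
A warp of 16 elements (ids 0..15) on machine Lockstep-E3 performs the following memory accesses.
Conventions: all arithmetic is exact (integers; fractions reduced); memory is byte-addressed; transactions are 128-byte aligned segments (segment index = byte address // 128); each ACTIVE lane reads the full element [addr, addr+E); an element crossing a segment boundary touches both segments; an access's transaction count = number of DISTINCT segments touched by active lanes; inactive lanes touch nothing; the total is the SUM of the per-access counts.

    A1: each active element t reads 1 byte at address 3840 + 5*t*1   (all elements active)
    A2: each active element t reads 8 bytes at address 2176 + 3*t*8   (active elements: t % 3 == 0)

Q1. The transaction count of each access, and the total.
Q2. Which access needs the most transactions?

A1: 1 transaction
A2: 3 transactions

Answer: 1,3; total 4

Answer: A2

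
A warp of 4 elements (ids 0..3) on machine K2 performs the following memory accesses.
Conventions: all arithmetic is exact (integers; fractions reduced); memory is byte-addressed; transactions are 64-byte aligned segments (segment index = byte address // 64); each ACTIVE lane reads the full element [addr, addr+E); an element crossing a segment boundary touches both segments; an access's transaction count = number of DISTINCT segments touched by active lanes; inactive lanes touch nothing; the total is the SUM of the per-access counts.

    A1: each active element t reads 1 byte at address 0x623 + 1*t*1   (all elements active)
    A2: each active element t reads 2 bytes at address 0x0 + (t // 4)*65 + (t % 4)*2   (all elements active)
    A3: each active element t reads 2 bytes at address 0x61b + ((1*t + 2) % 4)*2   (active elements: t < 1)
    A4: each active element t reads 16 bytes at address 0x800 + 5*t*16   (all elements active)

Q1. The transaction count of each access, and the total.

A1: 1 transaction
A2: 1 transaction
A3: 1 transaction
A4: 4 transactions

Answer: 1,1,1,4; total 7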